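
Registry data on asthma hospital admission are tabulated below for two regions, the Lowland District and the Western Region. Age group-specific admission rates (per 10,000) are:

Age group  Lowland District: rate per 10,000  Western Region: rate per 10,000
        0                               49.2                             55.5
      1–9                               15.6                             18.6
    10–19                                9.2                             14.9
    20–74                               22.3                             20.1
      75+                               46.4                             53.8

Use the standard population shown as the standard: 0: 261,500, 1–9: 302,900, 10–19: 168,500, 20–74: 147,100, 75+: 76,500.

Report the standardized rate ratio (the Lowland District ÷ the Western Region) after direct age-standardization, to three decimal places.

Standard total = 956,500; weights = 0.2734, 0.3167, 0.1762, 0.1538, 0.0800.
The Lowland District: 0.2734×49.2 + 0.3167×15.6 + 0.1762×9.2 + 0.1538×22.3 + 0.0800×46.4 = 27.1523 per 10,000.
The Western Region: 0.2734×55.5 + 0.3167×18.6 + 0.1762×14.9 + 0.1538×20.1 + 0.0800×53.8 = 31.0823 per 10,000.
Ratio = 27.1523 ÷ 31.0823 = 0.87356.

0.874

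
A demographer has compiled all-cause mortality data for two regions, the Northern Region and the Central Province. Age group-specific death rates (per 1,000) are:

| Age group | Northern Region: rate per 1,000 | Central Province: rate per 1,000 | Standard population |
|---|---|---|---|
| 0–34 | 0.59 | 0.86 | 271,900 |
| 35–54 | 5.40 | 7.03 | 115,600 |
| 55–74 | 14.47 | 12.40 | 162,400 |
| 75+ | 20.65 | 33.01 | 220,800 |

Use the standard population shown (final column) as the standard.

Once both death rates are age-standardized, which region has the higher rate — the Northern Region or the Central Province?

Standard total = 770,700; weights = 0.3528, 0.1500, 0.2107, 0.2865.
The Northern Region: 0.3528×0.59 + 0.1500×5.40 + 0.2107×14.47 + 0.2865×20.65 = 9.9833 per 1,000.
The Central Province: 0.3528×0.86 + 0.1500×7.03 + 0.2107×12.40 + 0.2865×33.01 = 13.4279 per 1,000.

Central Province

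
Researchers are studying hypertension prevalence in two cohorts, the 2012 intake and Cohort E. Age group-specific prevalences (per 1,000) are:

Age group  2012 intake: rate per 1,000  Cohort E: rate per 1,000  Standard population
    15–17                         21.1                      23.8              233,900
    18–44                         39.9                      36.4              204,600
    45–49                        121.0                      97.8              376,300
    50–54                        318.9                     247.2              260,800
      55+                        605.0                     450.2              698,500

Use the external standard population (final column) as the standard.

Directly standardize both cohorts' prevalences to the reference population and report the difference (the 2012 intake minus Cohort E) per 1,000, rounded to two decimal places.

Standard total = 1,774,100; weights = 0.1318, 0.1153, 0.2121, 0.1470, 0.3937.
The 2012 intake: 0.1318×21.1 + 0.1153×39.9 + 0.2121×121.0 + 0.1470×318.9 + 0.3937×605.0 = 318.1291 per 1,000.
Cohort E: 0.1318×23.8 + 0.1153×36.4 + 0.2121×97.8 + 0.1470×247.2 + 0.3937×450.2 = 241.6723 per 1,000.
Difference = 318.1291 − 241.6723 = 76.4567.

76.46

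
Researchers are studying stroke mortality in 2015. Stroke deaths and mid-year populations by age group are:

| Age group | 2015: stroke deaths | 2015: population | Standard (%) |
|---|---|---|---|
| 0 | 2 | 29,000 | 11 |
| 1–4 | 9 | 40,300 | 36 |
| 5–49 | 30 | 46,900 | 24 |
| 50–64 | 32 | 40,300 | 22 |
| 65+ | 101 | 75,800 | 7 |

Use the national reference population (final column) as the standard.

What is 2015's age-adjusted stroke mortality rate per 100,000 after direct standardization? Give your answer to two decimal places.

50.95

Age-specific rates per 100,000 for 2015: 6.90, 22.33, 63.97, 79.40, 133.25.
Standard weights: 0.11, 0.36, 0.24, 0.22, 0.07.
Standardized rate: 0.1100×6.90 + 0.3600×22.33 + 0.2400×63.97 + 0.2200×79.40 + 0.0700×133.25 = 50.9463 per 100,000.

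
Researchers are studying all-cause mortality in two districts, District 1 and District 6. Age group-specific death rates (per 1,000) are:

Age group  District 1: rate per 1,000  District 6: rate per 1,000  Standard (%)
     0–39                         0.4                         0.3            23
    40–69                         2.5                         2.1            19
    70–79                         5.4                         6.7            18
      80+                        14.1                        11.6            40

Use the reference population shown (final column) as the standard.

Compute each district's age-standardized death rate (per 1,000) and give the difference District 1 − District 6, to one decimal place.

Standard weights: 0.23, 0.19, 0.18, 0.40.
District 1: 0.2300×0.4 + 0.1900×2.5 + 0.1800×5.4 + 0.4000×14.1 = 7.1790 per 1,000.
District 6: 0.2300×0.3 + 0.1900×2.1 + 0.1800×6.7 + 0.4000×11.6 = 6.3140 per 1,000.
Difference = 7.1790 − 6.3140 = 0.8650.

0.9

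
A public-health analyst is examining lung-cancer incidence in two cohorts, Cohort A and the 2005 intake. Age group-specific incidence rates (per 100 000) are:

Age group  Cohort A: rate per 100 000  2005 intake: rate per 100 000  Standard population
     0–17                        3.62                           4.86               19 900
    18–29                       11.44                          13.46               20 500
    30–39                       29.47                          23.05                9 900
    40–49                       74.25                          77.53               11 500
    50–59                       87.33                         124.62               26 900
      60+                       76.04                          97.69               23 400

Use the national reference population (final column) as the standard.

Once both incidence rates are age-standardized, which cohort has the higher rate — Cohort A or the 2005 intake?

2005 intake

Standard total = 112 100; weights = 0.1775, 0.1829, 0.0883, 0.1026, 0.2400, 0.2087.
Cohort A: 0.1775×3.62 + 0.1829×11.44 + 0.0883×29.47 + 0.1026×74.25 + 0.2400×87.33 + 0.2087×76.04 = 49.7832 per 100 000.
The 2005 intake: 0.1775×4.86 + 0.1829×13.46 + 0.0883×23.05 + 0.1026×77.53 + 0.2400×124.62 + 0.2087×97.69 = 63.6098 per 100 000.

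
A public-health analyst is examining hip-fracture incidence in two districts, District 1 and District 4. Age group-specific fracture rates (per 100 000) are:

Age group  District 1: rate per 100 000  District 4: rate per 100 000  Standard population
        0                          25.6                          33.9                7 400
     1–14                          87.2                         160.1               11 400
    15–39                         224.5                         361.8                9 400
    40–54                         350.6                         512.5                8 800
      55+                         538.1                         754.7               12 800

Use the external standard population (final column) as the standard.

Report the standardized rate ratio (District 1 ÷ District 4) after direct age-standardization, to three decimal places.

Standard total = 49 800; weights = 0.1486, 0.2289, 0.1888, 0.1767, 0.2570.
District 1: 0.1486×25.6 + 0.2289×87.2 + 0.1888×224.5 + 0.1767×350.6 + 0.2570×538.1 = 266.4012 per 100 000.
District 4: 0.1486×33.9 + 0.2289×160.1 + 0.1888×361.8 + 0.1767×512.5 + 0.2570×754.7 = 394.5197 per 100 000.
Ratio = 266.4012 ÷ 394.5197 = 0.67525.

0.675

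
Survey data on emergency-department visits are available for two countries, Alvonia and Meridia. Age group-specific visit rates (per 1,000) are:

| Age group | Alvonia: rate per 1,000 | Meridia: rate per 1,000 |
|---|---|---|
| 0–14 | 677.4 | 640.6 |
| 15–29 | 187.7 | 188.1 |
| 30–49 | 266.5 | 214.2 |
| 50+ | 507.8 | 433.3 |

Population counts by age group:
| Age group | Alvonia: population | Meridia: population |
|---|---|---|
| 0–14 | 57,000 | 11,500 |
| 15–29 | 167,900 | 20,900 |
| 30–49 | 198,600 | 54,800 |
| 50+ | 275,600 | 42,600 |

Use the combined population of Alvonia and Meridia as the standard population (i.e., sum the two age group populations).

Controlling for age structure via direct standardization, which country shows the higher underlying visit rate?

Combined standard total = 828,900; weights = 0.0826, 0.2278, 0.3057, 0.3839.
Alvonia: 0.0826×677.4 + 0.2278×187.7 + 0.3057×266.5 + 0.3839×507.8 = 375.1390 per 1,000.
Meridia: 0.0826×640.6 + 0.2278×188.1 + 0.3057×214.2 + 0.3839×433.3 = 327.6013 per 1,000.

Alvonia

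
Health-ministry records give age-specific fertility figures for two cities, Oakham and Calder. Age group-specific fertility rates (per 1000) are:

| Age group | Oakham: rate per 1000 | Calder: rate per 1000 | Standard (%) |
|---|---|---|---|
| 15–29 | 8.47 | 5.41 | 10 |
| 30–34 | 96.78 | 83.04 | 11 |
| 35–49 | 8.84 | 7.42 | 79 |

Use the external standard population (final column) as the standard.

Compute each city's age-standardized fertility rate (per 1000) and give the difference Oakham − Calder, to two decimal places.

2.94

Standard weights: 0.10, 0.11, 0.79.
Oakham: 0.1000×8.47 + 0.1100×96.78 + 0.7900×8.84 = 18.4764 per 1000.
Calder: 0.1000×5.41 + 0.1100×83.04 + 0.7900×7.42 = 15.5372 per 1000.
Difference = 18.4764 − 15.5372 = 2.9392.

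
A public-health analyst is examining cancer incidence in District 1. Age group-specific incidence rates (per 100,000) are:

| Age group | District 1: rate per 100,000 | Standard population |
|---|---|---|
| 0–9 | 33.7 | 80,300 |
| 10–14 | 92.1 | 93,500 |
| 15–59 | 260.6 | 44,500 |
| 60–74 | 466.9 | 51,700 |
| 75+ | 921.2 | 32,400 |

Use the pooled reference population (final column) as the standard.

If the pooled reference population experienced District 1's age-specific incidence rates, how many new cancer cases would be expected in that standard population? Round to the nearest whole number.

Expected new cancer cases = Σ (standard pop × age-specific rate ÷ 100,000)
= 80,300×33.7/100,000 + 93,500×92.1/100,000 + 44,500×260.6/100,000 + 51,700×466.9/100,000 + 32,400×921.2/100,000
= 27.06 + 86.11 + 115.97 + 241.39 + 298.47 = 769.00.

769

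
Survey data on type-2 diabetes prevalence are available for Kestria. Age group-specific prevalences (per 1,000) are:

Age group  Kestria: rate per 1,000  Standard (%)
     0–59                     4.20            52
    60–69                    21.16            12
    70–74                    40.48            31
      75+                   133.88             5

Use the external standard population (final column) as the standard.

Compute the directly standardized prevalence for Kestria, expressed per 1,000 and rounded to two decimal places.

23.97

Standard weights: 0.52, 0.12, 0.31, 0.05.
Standardized rate: 0.5200×4.20 + 0.1200×21.16 + 0.3100×40.48 + 0.0500×133.88 = 23.9660 per 1,000.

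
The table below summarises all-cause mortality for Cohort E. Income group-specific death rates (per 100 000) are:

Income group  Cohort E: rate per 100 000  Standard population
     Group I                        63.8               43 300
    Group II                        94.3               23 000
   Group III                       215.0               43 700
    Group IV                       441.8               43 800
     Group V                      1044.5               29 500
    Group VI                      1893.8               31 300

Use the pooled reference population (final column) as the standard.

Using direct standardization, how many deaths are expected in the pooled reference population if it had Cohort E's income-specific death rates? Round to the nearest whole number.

1238

Expected deaths = Σ (standard pop × income-specific rate ÷ 100 000)
= 43 300×63.8/100 000 + 23 000×94.3/100 000 + 43 700×215.0/100 000 + 43 800×441.8/100 000 + 29 500×1044.5/100 000 + 31 300×1893.8/100 000
= 27.63 + 21.69 + 93.95 + 193.51 + 308.13 + 592.76 = 1237.66.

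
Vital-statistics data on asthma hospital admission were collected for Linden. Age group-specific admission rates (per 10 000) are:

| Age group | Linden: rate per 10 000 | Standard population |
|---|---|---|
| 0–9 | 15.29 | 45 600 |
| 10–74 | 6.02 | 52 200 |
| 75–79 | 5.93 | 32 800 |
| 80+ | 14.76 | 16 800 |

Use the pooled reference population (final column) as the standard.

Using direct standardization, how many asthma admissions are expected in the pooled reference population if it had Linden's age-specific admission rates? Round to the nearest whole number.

145

Expected asthma admissions = Σ (standard pop × age-specific rate ÷ 10 000)
= 45 600×15.29/10 000 + 52 200×6.02/10 000 + 32 800×5.93/10 000 + 16 800×14.76/10 000
= 69.72 + 31.42 + 19.45 + 24.80 = 145.39.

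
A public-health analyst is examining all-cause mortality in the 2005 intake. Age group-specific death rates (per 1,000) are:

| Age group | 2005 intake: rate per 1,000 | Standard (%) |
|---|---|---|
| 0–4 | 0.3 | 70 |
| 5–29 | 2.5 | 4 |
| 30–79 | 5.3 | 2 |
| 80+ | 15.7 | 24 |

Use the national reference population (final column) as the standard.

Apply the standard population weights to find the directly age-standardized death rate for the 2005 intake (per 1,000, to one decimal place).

4.2

Standard weights: 0.70, 0.04, 0.02, 0.24.
Standardized rate: 0.7000×0.3 + 0.0400×2.5 + 0.0200×5.3 + 0.2400×15.7 = 4.1840 per 1,000.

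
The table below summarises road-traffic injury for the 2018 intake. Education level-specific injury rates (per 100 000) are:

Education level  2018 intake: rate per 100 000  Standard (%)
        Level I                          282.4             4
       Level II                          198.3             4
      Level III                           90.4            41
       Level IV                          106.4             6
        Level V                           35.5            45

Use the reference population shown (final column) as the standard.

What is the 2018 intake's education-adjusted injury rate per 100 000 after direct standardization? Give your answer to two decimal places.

78.65

Standard weights: 0.04, 0.04, 0.41, 0.06, 0.45.
Standardized rate: 0.0400×282.4 + 0.0400×198.3 + 0.4100×90.4 + 0.0600×106.4 + 0.4500×35.5 = 78.6510 per 100 000.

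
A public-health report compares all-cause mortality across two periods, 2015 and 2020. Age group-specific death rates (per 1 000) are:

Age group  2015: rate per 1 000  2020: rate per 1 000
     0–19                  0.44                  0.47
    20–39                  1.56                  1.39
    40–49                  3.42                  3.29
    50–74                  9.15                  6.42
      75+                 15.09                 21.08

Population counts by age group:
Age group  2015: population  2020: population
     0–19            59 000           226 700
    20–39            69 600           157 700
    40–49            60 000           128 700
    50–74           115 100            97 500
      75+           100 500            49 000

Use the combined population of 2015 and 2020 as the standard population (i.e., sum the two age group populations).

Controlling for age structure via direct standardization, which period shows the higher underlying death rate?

Combined standard total = 1 063 800; weights = 0.2686, 0.2137, 0.1774, 0.1998, 0.1405.
2015: 0.2686×0.44 + 0.2137×1.56 + 0.1774×3.42 + 0.1998×9.15 + 0.1405×15.09 = 5.0074 per 1 000.
2020: 0.2686×0.47 + 0.2137×1.39 + 0.1774×3.29 + 0.1998×6.42 + 0.1405×21.08 = 5.2523 per 1 000.
The crude rates (7.20 vs 3.65) would put 2015 higher, but that reflects its age composition; once standardized to a common age structure, 2020 has the higher underlying rate.

2020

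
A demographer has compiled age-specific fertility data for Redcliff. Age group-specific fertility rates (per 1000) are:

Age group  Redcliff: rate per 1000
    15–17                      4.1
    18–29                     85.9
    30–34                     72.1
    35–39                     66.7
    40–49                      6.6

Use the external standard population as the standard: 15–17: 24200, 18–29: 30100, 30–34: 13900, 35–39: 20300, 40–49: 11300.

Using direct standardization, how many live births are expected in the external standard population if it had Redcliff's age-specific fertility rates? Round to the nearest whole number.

5116

Expected live births = Σ (standard pop × age-specific rate ÷ 1000)
= 24200×4.1/1000 + 30100×85.9/1000 + 13900×72.1/1000 + 20300×66.7/1000 + 11300×6.6/1000
= 99.22 + 2585.59 + 1002.19 + 1354.01 + 74.58 = 5115.59.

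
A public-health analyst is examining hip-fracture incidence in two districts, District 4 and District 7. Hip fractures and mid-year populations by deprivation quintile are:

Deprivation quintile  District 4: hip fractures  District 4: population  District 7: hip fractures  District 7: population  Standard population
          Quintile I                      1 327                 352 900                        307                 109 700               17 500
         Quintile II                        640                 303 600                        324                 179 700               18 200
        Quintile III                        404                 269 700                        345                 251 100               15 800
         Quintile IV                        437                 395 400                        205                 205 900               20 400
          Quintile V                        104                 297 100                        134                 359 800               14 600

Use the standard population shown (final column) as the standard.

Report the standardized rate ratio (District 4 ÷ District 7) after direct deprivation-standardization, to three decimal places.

Deprivation-specific rates per 100 000 for District 4: 376.03, 210.80, 149.80, 110.52, 35.01.
For District 7: 279.85, 180.30, 137.40, 99.56, 37.24.
Standard total = 86 500; weights = 0.2023, 0.2104, 0.1827, 0.2358, 0.1688.
District 4: 0.2023×376.03 + 0.2104×210.80 + 0.1827×149.80 + 0.2358×110.52 + 0.1688×35.01 = 179.7640 per 100 000.
District 7: 0.2023×279.85 + 0.2104×180.30 + 0.1827×137.40 + 0.2358×99.56 + 0.1688×37.24 = 149.4173 per 100 000.
Ratio = 179.7640 ÷ 149.4173 = 1.20310.

1.203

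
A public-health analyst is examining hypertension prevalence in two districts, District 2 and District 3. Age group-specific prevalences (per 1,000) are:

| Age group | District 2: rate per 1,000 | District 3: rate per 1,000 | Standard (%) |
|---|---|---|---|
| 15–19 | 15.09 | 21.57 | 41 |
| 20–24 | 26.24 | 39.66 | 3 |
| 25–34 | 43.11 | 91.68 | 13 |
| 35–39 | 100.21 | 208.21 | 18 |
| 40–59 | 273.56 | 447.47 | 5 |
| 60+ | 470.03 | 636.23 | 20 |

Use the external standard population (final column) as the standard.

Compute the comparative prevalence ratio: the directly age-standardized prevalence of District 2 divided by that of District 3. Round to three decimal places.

Standard weights: 0.41, 0.03, 0.13, 0.18, 0.05, 0.20.
District 2: 0.4100×15.09 + 0.0300×26.24 + 0.1300×43.11 + 0.1800×100.21 + 0.0500×273.56 + 0.2000×470.03 = 138.3002 per 1,000.
District 3: 0.4100×21.57 + 0.0300×39.66 + 0.1300×91.68 + 0.1800×208.21 + 0.0500×447.47 + 0.2000×636.23 = 209.0492 per 1,000.
Ratio = 138.3002 ÷ 209.0492 = 0.66157.

0.662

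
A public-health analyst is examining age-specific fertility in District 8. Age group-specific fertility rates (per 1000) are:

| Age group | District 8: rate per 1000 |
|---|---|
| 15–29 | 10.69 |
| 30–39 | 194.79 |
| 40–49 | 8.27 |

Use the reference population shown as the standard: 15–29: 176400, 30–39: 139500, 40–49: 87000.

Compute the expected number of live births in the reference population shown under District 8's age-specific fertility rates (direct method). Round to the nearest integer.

Expected live births = Σ (standard pop × age-specific rate ÷ 1000)
= 176400×10.69/1000 + 139500×194.79/1000 + 87000×8.27/1000
= 1885.72 + 27173.21 + 719.49 = 29778.41.

29778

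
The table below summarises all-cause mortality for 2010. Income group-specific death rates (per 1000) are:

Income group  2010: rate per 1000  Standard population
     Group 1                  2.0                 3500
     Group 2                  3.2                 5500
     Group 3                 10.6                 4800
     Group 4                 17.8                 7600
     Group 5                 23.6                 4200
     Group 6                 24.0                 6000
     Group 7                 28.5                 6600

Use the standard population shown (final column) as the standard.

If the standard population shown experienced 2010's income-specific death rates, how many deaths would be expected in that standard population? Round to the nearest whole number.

642

Expected deaths = Σ (standard pop × income-specific rate ÷ 1000)
= 3500×2.0/1000 + 5500×3.2/1000 + 4800×10.6/1000 + 7600×17.8/1000 + 4200×23.6/1000 + 6000×24.0/1000 + 6600×28.5/1000
= 7.00 + 17.60 + 50.88 + 135.28 + 99.12 + 144.00 + 188.10 = 641.98.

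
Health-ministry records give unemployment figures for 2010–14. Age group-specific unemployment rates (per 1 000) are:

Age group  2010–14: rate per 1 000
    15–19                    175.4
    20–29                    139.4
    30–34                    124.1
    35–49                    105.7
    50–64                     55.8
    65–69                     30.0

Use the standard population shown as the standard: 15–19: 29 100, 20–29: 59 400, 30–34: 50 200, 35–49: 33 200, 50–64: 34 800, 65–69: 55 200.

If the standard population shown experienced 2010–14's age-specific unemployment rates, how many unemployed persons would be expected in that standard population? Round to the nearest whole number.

Expected unemployed persons = Σ (standard pop × age-specific rate ÷ 1 000)
= 29 100×175.4/1 000 + 59 400×139.4/1 000 + 50 200×124.1/1 000 + 33 200×105.7/1 000 + 34 800×55.8/1 000 + 55 200×30.0/1 000
= 5104.14 + 8280.36 + 6229.82 + 3509.24 + 1941.84 + 1656.00 = 26721.40.

26721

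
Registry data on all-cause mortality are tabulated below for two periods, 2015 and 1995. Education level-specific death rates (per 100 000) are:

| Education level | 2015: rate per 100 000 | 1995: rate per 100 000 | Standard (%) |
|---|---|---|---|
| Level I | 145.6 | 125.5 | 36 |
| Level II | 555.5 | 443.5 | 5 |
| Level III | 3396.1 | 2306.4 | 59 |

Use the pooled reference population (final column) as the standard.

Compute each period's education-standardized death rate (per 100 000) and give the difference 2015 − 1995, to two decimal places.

655.76

Standard weights: 0.36, 0.05, 0.59.
2015: 0.3600×145.6 + 0.0500×555.5 + 0.5900×3396.1 = 2083.8900 per 100 000.
1995: 0.3600×125.5 + 0.0500×443.5 + 0.5900×2306.4 = 1428.1310 per 100 000.
Difference = 2083.8900 − 1428.1310 = 655.7590.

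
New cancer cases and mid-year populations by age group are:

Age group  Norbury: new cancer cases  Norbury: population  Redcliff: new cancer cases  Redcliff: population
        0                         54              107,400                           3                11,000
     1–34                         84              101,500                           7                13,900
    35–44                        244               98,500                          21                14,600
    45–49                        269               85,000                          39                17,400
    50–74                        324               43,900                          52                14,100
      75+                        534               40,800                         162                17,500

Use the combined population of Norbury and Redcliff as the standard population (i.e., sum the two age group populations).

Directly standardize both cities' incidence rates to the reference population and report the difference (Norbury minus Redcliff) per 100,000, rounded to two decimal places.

126.27

Age-specific rates per 100,000 for Norbury: 50.28, 82.76, 247.72, 316.47, 738.04, 1308.82.
For Redcliff: 27.27, 50.36, 143.84, 224.14, 368.79, 925.71.
Combined standard total = 565,600; weights = 0.2093, 0.2040, 0.2000, 0.1810, 0.1025, 0.1031.
Norbury: 0.2093×50.28 + 0.2040×82.76 + 0.2000×247.72 + 0.1810×316.47 + 0.1025×738.04 + 0.1031×1308.82 = 344.8328 per 100,000.
Redcliff: 0.2093×27.27 + 0.2040×50.36 + 0.2000×143.84 + 0.1810×224.14 + 0.1025×368.79 + 0.1031×925.71 = 218.5632 per 100,000.
Difference = 344.8328 − 218.5632 = 126.2696.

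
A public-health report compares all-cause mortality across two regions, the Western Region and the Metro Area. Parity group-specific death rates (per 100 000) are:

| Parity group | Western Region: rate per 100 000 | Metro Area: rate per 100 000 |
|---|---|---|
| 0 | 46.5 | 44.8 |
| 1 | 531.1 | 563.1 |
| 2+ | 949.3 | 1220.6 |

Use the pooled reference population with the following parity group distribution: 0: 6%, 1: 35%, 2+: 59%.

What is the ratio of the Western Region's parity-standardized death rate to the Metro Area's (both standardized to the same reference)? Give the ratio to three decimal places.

0.814

Standard weights: 0.06, 0.35, 0.59.
The Western Region: 0.0600×46.5 + 0.3500×531.1 + 0.5900×949.3 = 748.7620 per 100 000.
The Metro Area: 0.0600×44.8 + 0.3500×563.1 + 0.5900×1220.6 = 919.9270 per 100 000.
Ratio = 748.7620 ÷ 919.9270 = 0.81394.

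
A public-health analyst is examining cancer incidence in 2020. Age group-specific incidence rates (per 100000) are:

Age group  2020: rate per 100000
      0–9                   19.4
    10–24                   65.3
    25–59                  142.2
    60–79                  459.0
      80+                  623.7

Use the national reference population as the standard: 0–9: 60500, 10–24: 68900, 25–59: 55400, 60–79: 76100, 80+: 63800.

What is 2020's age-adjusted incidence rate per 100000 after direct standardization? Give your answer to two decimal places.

271.86

Standard total = 324700; weights = 0.1863, 0.2122, 0.1706, 0.2344, 0.1965.
Standardized rate: 0.1863×19.4 + 0.2122×65.3 + 0.1706×142.2 + 0.2344×459.0 + 0.1965×623.7 = 271.8593 per 100000.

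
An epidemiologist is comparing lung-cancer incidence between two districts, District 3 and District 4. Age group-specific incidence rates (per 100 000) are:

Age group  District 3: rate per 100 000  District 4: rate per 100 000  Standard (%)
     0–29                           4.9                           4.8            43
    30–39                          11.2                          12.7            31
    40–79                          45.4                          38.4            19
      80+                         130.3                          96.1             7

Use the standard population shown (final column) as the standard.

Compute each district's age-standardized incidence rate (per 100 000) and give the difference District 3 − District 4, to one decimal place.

3.3

Standard weights: 0.43, 0.31, 0.19, 0.07.
District 3: 0.4300×4.9 + 0.3100×11.2 + 0.1900×45.4 + 0.0700×130.3 = 23.3260 per 100 000.
District 4: 0.4300×4.8 + 0.3100×12.7 + 0.1900×38.4 + 0.0700×96.1 = 20.0240 per 100 000.
Difference = 23.3260 − 20.0240 = 3.3020.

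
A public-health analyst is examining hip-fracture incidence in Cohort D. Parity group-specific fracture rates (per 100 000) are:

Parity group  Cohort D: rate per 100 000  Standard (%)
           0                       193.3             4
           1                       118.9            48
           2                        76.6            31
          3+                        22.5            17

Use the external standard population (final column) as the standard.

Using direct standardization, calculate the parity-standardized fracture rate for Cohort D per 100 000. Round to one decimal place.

Standard weights: 0.04, 0.48, 0.31, 0.17.
Standardized rate: 0.0400×193.3 + 0.4800×118.9 + 0.3100×76.6 + 0.1700×22.5 = 92.3750 per 100 000.

92.4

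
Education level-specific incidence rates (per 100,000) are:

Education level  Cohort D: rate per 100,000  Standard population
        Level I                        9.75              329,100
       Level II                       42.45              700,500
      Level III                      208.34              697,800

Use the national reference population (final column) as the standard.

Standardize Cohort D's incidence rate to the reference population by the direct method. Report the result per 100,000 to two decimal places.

Standard total = 1,727,400; weights = 0.1905, 0.4055, 0.4040.
Standardized rate: 0.1905×9.75 + 0.4055×42.45 + 0.4040×208.34 = 103.2330 per 100,000.

103.23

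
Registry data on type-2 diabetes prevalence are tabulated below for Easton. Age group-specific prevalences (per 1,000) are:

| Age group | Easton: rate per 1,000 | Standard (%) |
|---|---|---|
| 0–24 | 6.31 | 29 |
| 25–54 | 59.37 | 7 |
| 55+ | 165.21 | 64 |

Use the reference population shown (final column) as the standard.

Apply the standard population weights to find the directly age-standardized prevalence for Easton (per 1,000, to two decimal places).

111.72

Standard weights: 0.29, 0.07, 0.64.
Standardized rate: 0.2900×6.31 + 0.0700×59.37 + 0.6400×165.21 = 111.7202 per 1,000.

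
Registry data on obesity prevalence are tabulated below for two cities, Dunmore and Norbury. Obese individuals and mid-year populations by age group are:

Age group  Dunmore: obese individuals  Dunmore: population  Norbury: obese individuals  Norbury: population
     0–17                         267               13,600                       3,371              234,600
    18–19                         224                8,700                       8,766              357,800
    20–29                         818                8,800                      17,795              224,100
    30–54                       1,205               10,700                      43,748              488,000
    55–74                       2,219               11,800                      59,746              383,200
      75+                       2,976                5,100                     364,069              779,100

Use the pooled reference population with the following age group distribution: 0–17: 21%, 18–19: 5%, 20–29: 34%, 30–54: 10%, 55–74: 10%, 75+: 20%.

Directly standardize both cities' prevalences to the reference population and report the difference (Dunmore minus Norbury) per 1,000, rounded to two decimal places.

Age-specific rates per 1,000 for Dunmore: 19.632, 25.747, 92.955, 112.617, 188.051, 583.529.
For Norbury: 14.369, 24.500, 79.407, 89.648, 155.913, 467.294.
Standard weights: 0.21, 0.05, 0.34, 0.10, 0.10, 0.20.
Dunmore: 0.2100×19.632 + 0.0500×25.747 + 0.3400×92.955 + 0.1000×112.617 + 0.1000×188.051 + 0.2000×583.529 = 183.7873 per 1,000.
Norbury: 0.2100×14.369 + 0.0500×24.500 + 0.3400×79.407 + 0.1000×89.648 + 0.1000×155.913 + 0.2000×467.294 = 149.2557 per 1,000.
Difference = 183.7873 − 149.2557 = 34.5317.

34.53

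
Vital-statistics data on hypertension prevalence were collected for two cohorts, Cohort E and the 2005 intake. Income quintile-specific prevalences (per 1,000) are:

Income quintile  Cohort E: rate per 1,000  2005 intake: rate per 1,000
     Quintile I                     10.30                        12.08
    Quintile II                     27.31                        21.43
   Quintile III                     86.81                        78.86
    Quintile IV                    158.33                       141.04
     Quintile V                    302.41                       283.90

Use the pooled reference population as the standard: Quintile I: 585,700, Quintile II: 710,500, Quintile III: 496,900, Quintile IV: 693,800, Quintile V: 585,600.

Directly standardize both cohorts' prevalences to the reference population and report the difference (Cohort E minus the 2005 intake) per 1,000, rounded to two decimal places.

9.74

Standard total = 3,072,500; weights = 0.1906, 0.2312, 0.1617, 0.2258, 0.1906.
Cohort E: 0.1906×10.30 + 0.2312×27.31 + 0.1617×86.81 + 0.2258×158.33 + 0.1906×302.41 = 115.7081 per 1,000.
The 2005 intake: 0.1906×12.08 + 0.2312×21.43 + 0.1617×78.86 + 0.2258×141.04 + 0.1906×283.90 = 105.9698 per 1,000.
Difference = 115.7081 − 105.9698 = 9.7383.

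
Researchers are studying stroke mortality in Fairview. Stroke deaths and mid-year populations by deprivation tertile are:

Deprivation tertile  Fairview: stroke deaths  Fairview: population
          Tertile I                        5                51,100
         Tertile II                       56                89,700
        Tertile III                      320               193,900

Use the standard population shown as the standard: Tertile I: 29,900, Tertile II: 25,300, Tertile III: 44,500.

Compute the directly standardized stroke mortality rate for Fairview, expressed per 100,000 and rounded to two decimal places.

92.44

Deprivation-specific rates per 100,000 for Fairview: 9.78, 62.43, 165.03.
Standard total = 99,700; weights = 0.2999, 0.2538, 0.4463.
Standardized rate: 0.2999×9.78 + 0.2538×62.43 + 0.4463×165.03 = 92.4377 per 100,000.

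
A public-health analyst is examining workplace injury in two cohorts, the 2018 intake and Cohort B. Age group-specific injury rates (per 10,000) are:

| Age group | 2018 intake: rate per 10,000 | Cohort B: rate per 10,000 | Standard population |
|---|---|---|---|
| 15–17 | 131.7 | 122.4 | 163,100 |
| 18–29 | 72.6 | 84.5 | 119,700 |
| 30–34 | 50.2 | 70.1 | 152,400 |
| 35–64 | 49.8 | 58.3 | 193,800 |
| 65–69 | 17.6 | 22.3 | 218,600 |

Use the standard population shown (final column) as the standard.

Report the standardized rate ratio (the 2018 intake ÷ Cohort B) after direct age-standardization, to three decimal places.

Standard total = 847,600; weights = 0.1924, 0.1412, 0.1798, 0.2286, 0.2579.
The 2018 intake: 0.1924×131.7 + 0.1412×72.6 + 0.1798×50.2 + 0.2286×49.8 + 0.2579×17.6 = 60.5469 per 10,000.
Cohort B: 0.1924×122.4 + 0.1412×84.5 + 0.1798×70.1 + 0.2286×58.3 + 0.2579×22.3 = 67.1716 per 10,000.
Ratio = 60.5469 ÷ 67.1716 = 0.90138.

0.901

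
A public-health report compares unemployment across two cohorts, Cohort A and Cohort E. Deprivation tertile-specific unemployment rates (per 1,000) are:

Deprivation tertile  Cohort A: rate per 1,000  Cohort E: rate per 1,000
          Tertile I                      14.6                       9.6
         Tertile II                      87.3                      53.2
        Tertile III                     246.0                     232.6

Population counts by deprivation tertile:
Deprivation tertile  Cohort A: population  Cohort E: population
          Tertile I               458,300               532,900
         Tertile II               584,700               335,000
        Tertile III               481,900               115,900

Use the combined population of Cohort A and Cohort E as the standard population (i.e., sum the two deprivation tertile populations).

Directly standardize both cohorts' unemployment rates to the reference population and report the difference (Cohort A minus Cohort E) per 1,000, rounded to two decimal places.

Combined standard total = 2,508,700; weights = 0.3951, 0.3666, 0.2383.
Cohort A: 0.3951×14.6 + 0.3666×87.3 + 0.2383×246.0 = 96.3926 per 1,000.
Cohort E: 0.3951×9.6 + 0.3666×53.2 + 0.2383×232.6 = 78.7228 per 1,000.
Difference = 96.3926 − 78.7228 = 17.6698.

17.67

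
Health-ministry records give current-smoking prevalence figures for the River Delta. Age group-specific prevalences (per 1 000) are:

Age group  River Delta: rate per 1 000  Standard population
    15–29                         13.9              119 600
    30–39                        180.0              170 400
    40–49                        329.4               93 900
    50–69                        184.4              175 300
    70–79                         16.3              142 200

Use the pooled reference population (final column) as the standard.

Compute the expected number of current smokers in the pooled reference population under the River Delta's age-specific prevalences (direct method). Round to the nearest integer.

97908

Expected current smokers = Σ (standard pop × age-specific rate ÷ 1 000)
= 119 600×13.9/1 000 + 170 400×180.0/1 000 + 93 900×329.4/1 000 + 175 300×184.4/1 000 + 142 200×16.3/1 000
= 1662.44 + 30672.00 + 30930.66 + 32325.32 + 2317.86 = 97908.28.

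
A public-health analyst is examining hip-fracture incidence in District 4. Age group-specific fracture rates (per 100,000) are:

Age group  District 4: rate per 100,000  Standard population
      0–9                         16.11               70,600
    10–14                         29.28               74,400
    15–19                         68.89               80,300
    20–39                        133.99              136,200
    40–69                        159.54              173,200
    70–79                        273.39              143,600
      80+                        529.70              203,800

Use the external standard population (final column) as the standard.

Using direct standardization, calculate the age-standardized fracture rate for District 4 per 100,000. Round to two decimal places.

Standard total = 882,100; weights = 0.0800, 0.0843, 0.0910, 0.1544, 0.1963, 0.1628, 0.2310.
Standardized rate: 0.0800×16.11 + 0.0843×29.28 + 0.0910×68.89 + 0.1544×133.99 + 0.1963×159.54 + 0.1628×273.39 + 0.2310×529.70 = 228.9322 per 100,000.

228.93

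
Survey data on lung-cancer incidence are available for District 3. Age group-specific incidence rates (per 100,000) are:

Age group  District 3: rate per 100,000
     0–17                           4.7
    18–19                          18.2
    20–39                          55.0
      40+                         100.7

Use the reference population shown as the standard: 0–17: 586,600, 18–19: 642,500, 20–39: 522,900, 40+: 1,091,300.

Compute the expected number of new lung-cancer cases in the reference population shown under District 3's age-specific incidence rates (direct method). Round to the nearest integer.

Expected new lung-cancer cases = Σ (standard pop × age-specific rate ÷ 100,000)
= 586,600×4.7/100,000 + 642,500×18.2/100,000 + 522,900×55.0/100,000 + 1,091,300×100.7/100,000
= 27.57 + 116.94 + 287.60 + 1098.94 = 1531.04.

1531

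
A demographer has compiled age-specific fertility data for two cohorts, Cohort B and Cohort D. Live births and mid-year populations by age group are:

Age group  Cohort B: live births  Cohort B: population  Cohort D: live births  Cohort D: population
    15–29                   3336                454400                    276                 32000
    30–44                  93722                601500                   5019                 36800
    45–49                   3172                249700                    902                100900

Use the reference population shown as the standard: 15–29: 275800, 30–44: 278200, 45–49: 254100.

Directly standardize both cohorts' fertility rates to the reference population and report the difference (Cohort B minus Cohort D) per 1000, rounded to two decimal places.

Age-specific rates per 1000 for Cohort B: 7.342, 155.814, 12.703.
For Cohort D: 8.625, 136.386, 8.940.
Standard total = 808100; weights = 0.3413, 0.3443, 0.3144.
Cohort B: 0.3413×7.342 + 0.3443×155.814 + 0.3144×12.703 = 60.1412 per 1000.
Cohort D: 0.3413×8.625 + 0.3443×136.386 + 0.3144×8.940 = 52.7074 per 1000.
Difference = 60.1412 − 52.7074 = 7.4338.

7.43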